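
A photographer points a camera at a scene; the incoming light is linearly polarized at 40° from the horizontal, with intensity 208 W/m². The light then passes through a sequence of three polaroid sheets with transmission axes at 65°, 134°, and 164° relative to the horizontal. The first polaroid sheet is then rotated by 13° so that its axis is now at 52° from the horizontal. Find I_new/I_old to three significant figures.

I_new/I_old ≈ 0.176

Before rotation:
I₁ = I₀ cos²(65° − 40°) = I₀ cos²(25°) = 0.8214 I₀.
I₂ = I₁ cos²(134° − 65°) = 0.8214 I₀ · cos²(69°) = 0.1055 I₀.
I₃ = I₂ cos²(164° − 134°) = 0.1055 I₀ · cos²(30°) = 0.07912 I₀.
After rotation:
I₁ = I₀ cos²(52° − 40°) = I₀ cos²(12°) = 0.9568 I₀.
I₂ = I₁ cos²(134° − 52°) = 0.9568 I₀ · cos²(82°) = 0.01853 I₀.
I₃ = I₂ cos²(164° − 134°) = 0.01853 I₀ · cos²(30°) = 0.0139 I₀.
Ratio = 0.0139 / 0.07912 = 0.1757.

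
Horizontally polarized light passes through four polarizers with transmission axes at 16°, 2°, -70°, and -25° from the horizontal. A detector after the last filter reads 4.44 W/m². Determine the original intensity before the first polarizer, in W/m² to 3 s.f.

I₁ = I₀ cos²(16° − 0°) = I₀ cos²(16°) = 0.924 I₀.
I₂ = I₁ cos²(2° − 16°) = 0.924 I₀ · cos²(14°) = 0.8699 I₀.
I₃ = I₂ cos²(-70° − 2°) = 0.8699 I₀ · cos²(72°) = 0.08307 I₀.
I₄ = I₃ cos²(-25° + 70°) = 0.08307 I₀ · cos²(45°) = 0.04154 I₀.
So 4.44 W/m² = 0.04154 I₀, giving I₀ = 4.44/0.04154 = 106.9 W/m².

I₀ ≈ 107 W/m²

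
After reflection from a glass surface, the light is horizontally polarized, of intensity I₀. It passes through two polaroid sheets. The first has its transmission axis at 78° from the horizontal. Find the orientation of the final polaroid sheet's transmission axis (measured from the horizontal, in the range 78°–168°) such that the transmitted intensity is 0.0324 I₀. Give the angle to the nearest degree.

θ ≈ 108°

By Malus's law, I₁ = I₀ cos²(78° − 0°) = I₀ cos²(78°) = 0.04323 I₀.
Need I₂/I₀ = 0.0324, so cos²(θ − 78°) = 0.0324 / 0.04323 = 0.7495.
θ − 78° = arccos(√0.7495) = 30.0°, giving θ ≈ 78 + 30.0 = 108.0°.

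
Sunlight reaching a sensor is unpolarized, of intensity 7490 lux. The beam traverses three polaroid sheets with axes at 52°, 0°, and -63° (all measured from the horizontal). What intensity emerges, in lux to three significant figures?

I ≈ 293 lux

Unpolarized light through the first polarizer → I₁ = 7490 lux/2 = 3745 lux, polarized at 52°.
I₂ = I₁ · cos²(52°) = 3745 · 0.379 = 1420 lux.
I₃ = I₂ · cos²(63°) = 1420 · 0.2061 = 292.6 lux.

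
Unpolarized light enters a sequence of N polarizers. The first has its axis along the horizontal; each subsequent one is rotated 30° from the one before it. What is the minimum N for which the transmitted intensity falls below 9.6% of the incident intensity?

N = 7

First polarizer halves the unpolarized light: factor 1/2.
Each further stage multiplies by cos²(30°) = 0.75.
After N polarizers: T = 0.5·0.75^(N−1). Require T < 0.096 ⇒ N−1 > ln(0.096/0.5)/ln(0.75) = 5.74, so N−1 ≥ 6 and N = 7.
Check: N=7 gives T = 0.08899 < 0.096; N=6 gives T = 0.1187.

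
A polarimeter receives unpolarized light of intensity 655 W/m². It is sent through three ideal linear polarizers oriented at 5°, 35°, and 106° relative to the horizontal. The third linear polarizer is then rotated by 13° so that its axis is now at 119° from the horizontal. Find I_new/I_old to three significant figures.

Before rotation:
Unpolarized light through the first polarizer → I₁ = ½ I₀, now polarized at 5°.
I₂ = I₁ cos²(35° − 5°) = 0.5 I₀ · cos²(30°) = 0.375 I₀.
I₃ = I₂ cos²(106° − 35°) = 0.375 I₀ · cos²(71°) = 0.03975 I₀.
After rotation:
Unpolarized light through the first polarizer → I₁ = ½ I₀, now polarized at 5°.
I₂ = I₁ cos²(35° − 5°) = 0.5 I₀ · cos²(30°) = 0.375 I₀.
I₃ = I₂ cos²(119° − 35°) = 0.375 I₀ · cos²(84°) = 0.004097 I₀.
Ratio = 0.004097 / 0.03975 = 0.1031.

I_new/I_old ≈ 0.103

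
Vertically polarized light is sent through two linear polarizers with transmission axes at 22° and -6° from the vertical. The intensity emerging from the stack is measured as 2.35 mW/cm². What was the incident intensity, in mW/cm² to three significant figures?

I₀ ≈ 3.51 mW/cm²

I₁ = I₀ cos²(22° − 0°) = I₀ cos²(22°) = 0.8597 I₀.
I₂ = I₁ cos²(-6° − 22°) = 0.8597 I₀ · cos²(28°) = 0.6702 I₀.
So 2.35 mW/cm² = 0.6702 I₀, giving I₀ = 2.35/0.6702 = 3.506 mW/cm².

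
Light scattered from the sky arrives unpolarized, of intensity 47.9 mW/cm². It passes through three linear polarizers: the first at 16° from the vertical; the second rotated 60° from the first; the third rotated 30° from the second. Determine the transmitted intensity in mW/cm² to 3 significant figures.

Unpolarized light through the first polarizer → I₁ = 47.9 mW/cm²/2 = 23.95 mW/cm², polarized at 16°.
I₂ = I₁ · cos²(60°) = 23.95 · 0.25 = 5.988 mW/cm².
I₃ = I₂ · cos²(30°) = 5.988 · 0.75 = 4.491 mW/cm².

I ≈ 4.49 mW/cm²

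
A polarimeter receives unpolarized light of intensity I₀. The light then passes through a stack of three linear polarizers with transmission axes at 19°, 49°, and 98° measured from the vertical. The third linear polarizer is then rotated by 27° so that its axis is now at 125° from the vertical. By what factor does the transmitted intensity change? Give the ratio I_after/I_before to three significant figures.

Before rotation:
Unpolarized light through the first polarizer → I₁ = ½ I₀, now polarized at 19°.
I₂ = I₁ cos²(49° − 19°) = 0.5 I₀ · cos²(30°) = 0.375 I₀.
I₃ = I₂ cos²(98° − 49°) = 0.375 I₀ · cos²(49°) = 0.1614 I₀.
After rotation:
Unpolarized light through the first polarizer → I₁ = ½ I₀, now polarized at 19°.
I₂ = I₁ cos²(49° − 19°) = 0.5 I₀ · cos²(30°) = 0.375 I₀.
I₃ = I₂ cos²(125° − 49°) = 0.375 I₀ · cos²(76°) = 0.02195 I₀.
Ratio = 0.02195 / 0.1614 = 0.136.

I_new/I_old ≈ 0.136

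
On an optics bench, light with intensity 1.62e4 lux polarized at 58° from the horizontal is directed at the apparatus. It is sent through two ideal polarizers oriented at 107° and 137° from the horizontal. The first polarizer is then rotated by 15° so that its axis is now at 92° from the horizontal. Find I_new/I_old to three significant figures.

I_new/I_old ≈ 1.06

Before rotation:
I₁ = I₀ cos²(107° − 58°) = I₀ cos²(49°) = 0.4304 I₀.
I₂ = I₁ cos²(137° − 107°) = 0.4304 I₀ · cos²(30°) = 0.3228 I₀.
After rotation:
I₁ = I₀ cos²(92° − 58°) = I₀ cos²(34°) = 0.6873 I₀.
I₂ = I₁ cos²(137° − 92°) = 0.6873 I₀ · cos²(45°) = 0.3437 I₀.
Ratio = 0.3437 / 0.3228 = 1.065.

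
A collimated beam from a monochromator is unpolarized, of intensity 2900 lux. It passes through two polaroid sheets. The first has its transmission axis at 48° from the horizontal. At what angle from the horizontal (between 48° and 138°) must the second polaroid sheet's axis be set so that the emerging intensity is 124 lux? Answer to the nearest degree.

Unpolarized light through the first polarizer → I₁ = ½ I₀, now polarized at 48°.
Target fraction: 124 / 2900 lux = 0.04276 of I₀.
Need I₂/I₀ = 0.04276, so cos²(θ − 48°) = 0.04276 / 0.5 = 0.08552.
θ − 48° = arccos(√0.08552) = 73.0°, giving θ ≈ 48 + 73.0 = 121.0°.

θ ≈ 121°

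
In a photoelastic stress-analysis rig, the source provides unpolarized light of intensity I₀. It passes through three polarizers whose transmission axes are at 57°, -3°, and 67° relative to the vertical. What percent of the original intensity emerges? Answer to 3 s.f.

≈ 1.46%

Unpolarized light through the first polarizer → I₁ = ½ I₀, now polarized at 57°.
I₂ = I₁ cos²(-3° − 57°) = 0.5 I₀ · cos²(60°) = 0.125 I₀.
I₃ = I₂ cos²(67° + 3°) = 0.125 I₀ · cos²(70°) = 0.01462 I₀.
That is 1.462% of the incident intensity.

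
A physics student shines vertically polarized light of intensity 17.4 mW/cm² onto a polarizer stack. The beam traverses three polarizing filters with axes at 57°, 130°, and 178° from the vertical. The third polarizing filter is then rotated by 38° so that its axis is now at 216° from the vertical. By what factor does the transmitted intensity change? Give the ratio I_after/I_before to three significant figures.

I_new/I_old ≈ 0.0109

Before rotation:
By Malus's law, I₁ = I₀ cos²(57° − 0°) = I₀ cos²(57°) = 0.2966 I₀.
I₂ = I₁ cos²(130° − 57°) = 0.2966 I₀ · cos²(73°) = 0.02536 I₀.
I₃ = I₂ cos²(178° − 130°) = 0.02536 I₀ · cos²(48°) = 0.01135 I₀.
After rotation:
I₁ = I₀ cos²(57° − 0°) = I₀ cos²(57°) = 0.2966 I₀.
I₂ = I₁ cos²(130° − 57°) = 0.2966 I₀ · cos²(73°) = 0.02536 I₀.
I₃ = I₂ cos²(216° − 130°) = 0.02536 I₀ · cos²(86°) = 0.0001234 I₀.
Ratio = 0.0001234 / 0.01135 = 0.01087.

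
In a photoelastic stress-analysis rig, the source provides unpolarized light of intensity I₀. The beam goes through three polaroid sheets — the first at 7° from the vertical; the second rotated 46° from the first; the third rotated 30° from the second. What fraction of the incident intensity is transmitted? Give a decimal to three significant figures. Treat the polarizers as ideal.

≈ 0.181 I₀

Unpolarized light through the first polarizer → I₁ = ½ I₀, now polarized at 7°.
I₂ = I₁ cos²(46°) = 0.5 · 0.4826 I₀ = 0.2413 I₀.
I₃ = I₂ cos²(30°) = 0.2413 · 0.75 I₀ = 0.181 I₀.
Transmitted fraction = 0.181.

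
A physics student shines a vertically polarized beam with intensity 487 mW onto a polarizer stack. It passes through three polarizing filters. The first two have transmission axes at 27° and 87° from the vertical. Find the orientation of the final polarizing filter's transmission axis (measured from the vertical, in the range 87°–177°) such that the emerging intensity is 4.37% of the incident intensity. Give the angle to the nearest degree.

I₁ = I₀ cos²(27° − 0°) = I₀ cos²(27°) = 0.7939 I₀.
I₂ = I₁ cos²(87° − 27°) = 0.7939 I₀ · cos²(60°) = 0.1985 I₀.
Need I₃/I₀ = 0.0437, so cos²(θ − 87°) = 0.0437 / 0.1985 = 0.2202.
θ − 87° = arccos(√0.2202) = 62.0°, giving θ ≈ 87 + 62.0 = 149.0°.

θ ≈ 149°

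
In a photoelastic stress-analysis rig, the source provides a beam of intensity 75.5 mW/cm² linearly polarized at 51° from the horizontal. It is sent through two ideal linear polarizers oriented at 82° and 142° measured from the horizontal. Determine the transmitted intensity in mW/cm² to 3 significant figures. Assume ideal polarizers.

I ≈ 13.9 mW/cm²

By Malus's law, I₁ = 75.5 mW/cm² · cos²(31°) = 55.47 mW/cm².
I₂ = I₁ · cos²(60°) = 55.47 · 0.25 = 13.87 mW/cm².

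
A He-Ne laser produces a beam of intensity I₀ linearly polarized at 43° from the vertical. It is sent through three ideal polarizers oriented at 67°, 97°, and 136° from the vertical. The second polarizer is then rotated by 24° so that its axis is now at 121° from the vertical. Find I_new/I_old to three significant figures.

I_new/I_old ≈ 0.712

Before rotation:
I₁ = I₀ cos²(67° − 43°) = I₀ cos²(24°) = 0.8346 I₀.
I₂ = I₁ cos²(97° − 67°) = 0.8346 I₀ · cos²(30°) = 0.6259 I₀.
I₃ = I₂ cos²(136° − 97°) = 0.6259 I₀ · cos²(39°) = 0.378 I₀.
After rotation:
I₁ = I₀ cos²(67° − 43°) = I₀ cos²(24°) = 0.8346 I₀.
I₂ = I₁ cos²(121° − 67°) = 0.8346 I₀ · cos²(54°) = 0.2883 I₀.
I₃ = I₂ cos²(136° − 121°) = 0.2883 I₀ · cos²(15°) = 0.269 I₀.
Ratio = 0.269 / 0.378 = 0.7116.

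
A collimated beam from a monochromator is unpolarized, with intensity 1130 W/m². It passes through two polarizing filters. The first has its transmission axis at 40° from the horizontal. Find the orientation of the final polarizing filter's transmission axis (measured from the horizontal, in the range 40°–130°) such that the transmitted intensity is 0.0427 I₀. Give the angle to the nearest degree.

θ ≈ 113°

Unpolarized light through the first polarizer → I₁ = ½ I₀, now polarized at 40°.
Need I₂/I₀ = 0.0427, so cos²(θ − 40°) = 0.0427 / 0.5 = 0.0854.
θ − 40° = arccos(√0.0854) = 73.0°, giving θ ≈ 40 + 73.0 = 113.0°.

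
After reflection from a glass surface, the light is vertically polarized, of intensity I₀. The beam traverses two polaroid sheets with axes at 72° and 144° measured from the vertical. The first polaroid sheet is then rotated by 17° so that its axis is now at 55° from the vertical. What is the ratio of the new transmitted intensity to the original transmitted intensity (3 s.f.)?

Before rotation:
By Malus's law, I₁ = I₀ cos²(72° − 0°) = I₀ cos²(72°) = 0.09549 I₀.
I₂ = I₁ cos²(144° − 72°) = 0.09549 I₀ · cos²(72°) = 0.009119 I₀.
After rotation:
I₁ = I₀ cos²(55° − 0°) = I₀ cos²(55°) = 0.329 I₀.
I₂ = I₁ cos²(144° − 55°) = 0.329 I₀ · cos²(89°) = 0.0001002 I₀.
Ratio = 0.0001002 / 0.009119 = 0.01099.

I_new/I_old ≈ 0.0110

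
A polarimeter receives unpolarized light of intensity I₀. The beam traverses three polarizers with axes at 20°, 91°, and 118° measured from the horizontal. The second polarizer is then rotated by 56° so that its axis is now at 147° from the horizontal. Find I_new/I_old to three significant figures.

I_new/I_old ≈ 3.29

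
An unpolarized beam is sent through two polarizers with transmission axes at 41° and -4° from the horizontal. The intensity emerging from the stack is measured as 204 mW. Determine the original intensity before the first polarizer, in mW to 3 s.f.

Unpolarized light through the first polarizer → I₁ = ½ I₀, now polarized at 41°.
I₂ = I₁ cos²(-4° − 41°) = 0.5 I₀ · cos²(45°) = 0.25 I₀.
So 204 mW = 0.25 I₀, giving I₀ = 204/0.25 = 816 mW.

I₀ ≈ 816 mW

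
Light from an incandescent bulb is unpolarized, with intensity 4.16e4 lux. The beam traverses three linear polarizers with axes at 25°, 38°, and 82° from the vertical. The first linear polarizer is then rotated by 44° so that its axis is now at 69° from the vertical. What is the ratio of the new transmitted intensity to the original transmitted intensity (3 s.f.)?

I_new/I_old ≈ 0.774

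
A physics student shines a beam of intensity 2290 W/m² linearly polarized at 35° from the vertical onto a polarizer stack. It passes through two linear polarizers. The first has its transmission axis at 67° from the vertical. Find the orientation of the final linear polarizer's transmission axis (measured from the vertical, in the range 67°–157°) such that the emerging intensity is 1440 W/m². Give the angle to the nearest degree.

By Malus's law, I₁ = I₀ cos²(67° − 35°) = I₀ cos²(32°) = 0.7192 I₀.
Target fraction: 1440 / 2290 W/m² = 0.6288 of I₀.
Need I₂/I₀ = 0.6288, so cos²(θ − 67°) = 0.6288 / 0.7192 = 0.8744.
θ − 67° = arccos(√0.8744) = 20.8°, giving θ ≈ 67 + 20.8 = 87.8°.

θ ≈ 88°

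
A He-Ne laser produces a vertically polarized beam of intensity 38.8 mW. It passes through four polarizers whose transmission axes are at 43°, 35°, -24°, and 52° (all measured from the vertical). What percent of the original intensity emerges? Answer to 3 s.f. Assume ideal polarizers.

I₁ = 38.8 mW · cos²(43°) = 20.75 mW.
I₂ = I₁ · cos²(8°) = 20.75 · 0.9806 = 20.35 mW.
I₃ = I₂ · cos²(59°) = 20.35 · 0.2653 = 5.398 mW.
I₄ = I₃ · cos²(76°) = 5.398 · 0.05853 = 0.316 mW.
That is 0.8143% of the incident intensity.

≈ 0.814%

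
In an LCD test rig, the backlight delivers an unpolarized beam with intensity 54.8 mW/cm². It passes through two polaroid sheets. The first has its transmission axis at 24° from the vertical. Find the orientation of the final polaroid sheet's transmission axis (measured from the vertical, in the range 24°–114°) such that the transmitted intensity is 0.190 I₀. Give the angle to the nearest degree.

θ ≈ 76°

Unpolarized light through the first polarizer → I₁ = ½ I₀, now polarized at 24°.
Need I₂/I₀ = 0.19, so cos²(θ − 24°) = 0.19 / 0.5 = 0.38.
θ − 24° = arccos(√0.38) = 51.9°, giving θ ≈ 24 + 51.9 = 75.9°.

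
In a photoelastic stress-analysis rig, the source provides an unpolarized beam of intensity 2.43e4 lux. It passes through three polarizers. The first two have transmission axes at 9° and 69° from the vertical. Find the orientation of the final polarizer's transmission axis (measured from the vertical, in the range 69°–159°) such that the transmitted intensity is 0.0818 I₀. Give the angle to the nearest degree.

θ ≈ 105°

Unpolarized light through the first polarizer → I₁ = ½ I₀, now polarized at 9°.
I₂ = I₁ cos²(69° − 9°) = 0.5 I₀ · cos²(60°) = 0.125 I₀.
Need I₃/I₀ = 0.0818, so cos²(θ − 69°) = 0.0818 / 0.125 = 0.6544.
θ − 69° = arccos(√0.6544) = 36.0°, giving θ ≈ 69 + 36.0 = 105.0°.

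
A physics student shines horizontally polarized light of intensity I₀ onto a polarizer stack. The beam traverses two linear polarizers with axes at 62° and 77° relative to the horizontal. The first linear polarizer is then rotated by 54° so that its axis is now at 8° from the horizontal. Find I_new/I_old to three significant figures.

I_new/I_old ≈ 0.612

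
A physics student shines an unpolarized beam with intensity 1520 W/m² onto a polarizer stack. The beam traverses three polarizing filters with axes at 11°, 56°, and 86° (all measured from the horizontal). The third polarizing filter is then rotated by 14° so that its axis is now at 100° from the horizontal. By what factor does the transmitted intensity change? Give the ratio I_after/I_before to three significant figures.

Before rotation:
Unpolarized light through the first polarizer → I₁ = ½ I₀, now polarized at 11°.
I₂ = I₁ cos²(56° − 11°) = 0.5 I₀ · cos²(45°) = 0.25 I₀.
I₃ = I₂ cos²(86° − 56°) = 0.25 I₀ · cos²(30°) = 0.1875 I₀.
After rotation:
Unpolarized light through the first polarizer → I₁ = ½ I₀, now polarized at 11°.
I₂ = I₁ cos²(56° − 11°) = 0.5 I₀ · cos²(45°) = 0.25 I₀.
I₃ = I₂ cos²(100° − 56°) = 0.25 I₀ · cos²(44°) = 0.1294 I₀.
Ratio = 0.1294 / 0.1875 = 0.6899.

I_new/I_old ≈ 0.690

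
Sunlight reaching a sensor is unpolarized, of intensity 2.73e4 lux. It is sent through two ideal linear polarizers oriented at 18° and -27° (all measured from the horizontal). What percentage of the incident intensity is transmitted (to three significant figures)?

Unpolarized light through the first polarizer → I₁ = 2.73e4 lux/2 = 1.365e+04 lux, polarized at 18°.
I₂ = I₁ · cos²(45°) = 1.365e+04 · 0.5 = 6825 lux.
That is 25% of the incident intensity.

≈ 25.0%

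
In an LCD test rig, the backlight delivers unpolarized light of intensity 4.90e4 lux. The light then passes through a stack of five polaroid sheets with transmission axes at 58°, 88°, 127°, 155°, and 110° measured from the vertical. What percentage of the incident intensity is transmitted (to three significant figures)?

≈ 8.83%

Unpolarized light through the first polarizer → I₁ = 4.90e4 lux/2 = 2.45e+04 lux, polarized at 58°.
I₂ = I₁ · cos²(30°) = 2.45e+04 · 0.75 = 1.838e+04 lux.
I₃ = I₂ · cos²(39°) = 1.838e+04 · 0.604 = 1.11e+04 lux.
I₄ = I₃ · cos²(28°) = 1.11e+04 · 0.7796 = 8652 lux.
I₅ = I₄ · cos²(45°) = 8652 · 0.5 = 4326 lux.
That is 8.828% of the incident intensity.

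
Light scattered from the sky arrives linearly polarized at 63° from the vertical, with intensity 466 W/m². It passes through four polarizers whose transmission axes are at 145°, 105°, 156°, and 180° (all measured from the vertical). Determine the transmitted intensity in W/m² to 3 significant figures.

I ≈ 1.75 W/m²

I₁ = 466 W/m² · cos²(82°) = 9.026 W/m².
I₂ = I₁ · cos²(40°) = 9.026 · 0.5868 = 5.297 W/m².
I₃ = I₂ · cos²(51°) = 5.297 · 0.396 = 2.098 W/m².
I₄ = I₃ · cos²(24°) = 2.098 · 0.8346 = 1.751 W/m².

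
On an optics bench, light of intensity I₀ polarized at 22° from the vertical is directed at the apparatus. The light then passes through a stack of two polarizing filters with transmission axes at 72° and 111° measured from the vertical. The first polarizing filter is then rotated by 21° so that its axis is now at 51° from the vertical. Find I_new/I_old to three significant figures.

I_new/I_old ≈ 0.766

Before rotation:
I₁ = I₀ cos²(72° − 22°) = I₀ cos²(50°) = 0.4132 I₀.
I₂ = I₁ cos²(111° − 72°) = 0.4132 I₀ · cos²(39°) = 0.2495 I₀.
After rotation:
I₁ = I₀ cos²(51° − 22°) = I₀ cos²(29°) = 0.765 I₀.
I₂ = I₁ cos²(111° − 51°) = 0.765 I₀ · cos²(60°) = 0.1912 I₀.
Ratio = 0.1912 / 0.2495 = 0.7664.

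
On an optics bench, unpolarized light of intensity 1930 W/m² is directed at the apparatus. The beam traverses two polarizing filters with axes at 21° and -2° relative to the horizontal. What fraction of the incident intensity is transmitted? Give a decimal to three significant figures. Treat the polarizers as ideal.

I/I₀ ≈ 0.424

Unpolarized light through the first polarizer → I₁ = 1930 W/m²/2 = 965 W/m², polarized at 21°.
I₂ = I₁ · cos²(23°) = 965 · 0.8473 = 817.7 W/m².
Transmitted fraction = 0.4237.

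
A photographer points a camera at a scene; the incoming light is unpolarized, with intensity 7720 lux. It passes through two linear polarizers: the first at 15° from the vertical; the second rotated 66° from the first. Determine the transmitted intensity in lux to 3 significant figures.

I ≈ 639 lux

Unpolarized light through the first polarizer → I₁ = 7720 lux/2 = 3860 lux, polarized at 15°.
I₂ = I₁ · cos²(66°) = 3860 · 0.1654 = 638.6 lux.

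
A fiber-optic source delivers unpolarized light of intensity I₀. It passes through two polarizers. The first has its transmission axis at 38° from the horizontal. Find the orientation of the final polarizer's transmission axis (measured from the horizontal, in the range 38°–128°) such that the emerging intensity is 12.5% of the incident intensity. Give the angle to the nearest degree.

θ ≈ 98°

Unpolarized light through the first polarizer → I₁ = ½ I₀, now polarized at 38°.
Need I₂/I₀ = 0.125, so cos²(θ − 38°) = 0.125 / 0.5 = 0.25.
θ − 38° = arccos(√0.25) = 60.0°, giving θ ≈ 38 + 60.0 = 98.0°.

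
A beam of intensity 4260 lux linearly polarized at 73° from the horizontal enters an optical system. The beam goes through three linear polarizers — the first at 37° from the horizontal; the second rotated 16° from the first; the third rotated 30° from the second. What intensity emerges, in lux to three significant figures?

I₁ = 4260 lux · cos²(36°) = 2788 lux.
I₂ = I₁ · cos²(16°) = 2788 · 0.924 = 2576 lux.
I₃ = I₂ · cos²(30°) = 2576 · 0.75 = 1932 lux.

I ≈ 1930 lux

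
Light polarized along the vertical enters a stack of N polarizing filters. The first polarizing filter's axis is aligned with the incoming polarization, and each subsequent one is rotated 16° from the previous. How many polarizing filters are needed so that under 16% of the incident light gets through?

First polarizer is aligned with the polarization: full transmission.
Each further stage multiplies by cos²(16°) = 0.924.
After N polarizers: T = 0.924^(N−1). Require T < 0.16 ⇒ N−1 > ln(0.16)/ln(0.924) = 23.19, so N−1 ≥ 24 and N = 25.
Check: N=25 gives T = 0.1501 < 0.16; N=24 gives T = 0.1624.

N = 25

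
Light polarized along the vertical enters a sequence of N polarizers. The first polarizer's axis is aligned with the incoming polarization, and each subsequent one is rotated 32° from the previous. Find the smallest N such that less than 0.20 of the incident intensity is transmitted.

N = 6

First polarizer is aligned with the polarization: full transmission.
Each further stage multiplies by cos²(32°) = 0.7192.
After N polarizers: T = 0.7192^(N−1). Require T < 0.20 ⇒ N−1 > ln(0.20)/ln(0.7192) = 4.88, so N−1 ≥ 5 and N = 6.
Check: N=6 gives T = 0.1924 < 0.20; N=5 gives T = 0.2675.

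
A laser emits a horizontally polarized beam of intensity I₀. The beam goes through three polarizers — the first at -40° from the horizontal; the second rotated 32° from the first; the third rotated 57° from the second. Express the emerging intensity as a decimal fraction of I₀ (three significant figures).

I₁ = I₀ cos²(-40° − 0°) = I₀ cos²(40°) = 0.5868 I₀.
I₂ = I₁ cos²(32°) = 0.5868 · 0.7192 I₀ = 0.422 I₀.
I₃ = I₂ cos²(57°) = 0.422 · 0.2966 I₀ = 0.1252 I₀.
Transmitted fraction = 0.1252.

≈ 0.125 I₀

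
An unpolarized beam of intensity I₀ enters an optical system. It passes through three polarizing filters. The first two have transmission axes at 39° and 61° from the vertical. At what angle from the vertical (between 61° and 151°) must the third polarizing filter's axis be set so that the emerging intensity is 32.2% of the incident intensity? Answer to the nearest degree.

θ ≈ 91°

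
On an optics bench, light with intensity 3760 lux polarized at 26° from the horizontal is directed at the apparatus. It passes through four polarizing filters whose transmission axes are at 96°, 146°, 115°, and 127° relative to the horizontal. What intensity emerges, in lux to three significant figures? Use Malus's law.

By Malus's law, I₁ = 3760 lux · cos²(70°) = 439.8 lux.
I₂ = I₁ · cos²(50°) = 439.8 · 0.4132 = 181.7 lux.
I₃ = I₂ · cos²(31°) = 181.7 · 0.7347 = 133.5 lux.
I₄ = I₃ · cos²(12°) = 133.5 · 0.9568 = 127.8 lux.

I ≈ 128 lux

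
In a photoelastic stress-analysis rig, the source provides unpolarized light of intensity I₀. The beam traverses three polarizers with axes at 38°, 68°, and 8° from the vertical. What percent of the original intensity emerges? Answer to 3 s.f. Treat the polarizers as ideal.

≈ 9.38%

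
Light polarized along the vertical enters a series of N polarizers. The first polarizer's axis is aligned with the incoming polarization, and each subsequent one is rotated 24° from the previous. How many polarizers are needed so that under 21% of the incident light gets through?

First polarizer is aligned with the polarization: full transmission.
Each further stage multiplies by cos²(24°) = 0.8346.
After N polarizers: T = 0.8346^(N−1). Require T < 0.21 ⇒ N−1 > ln(0.21)/ln(0.8346) = 8.63, so N−1 ≥ 9 and N = 10.
Check: N=10 gives T = 0.1964 < 0.21; N=9 gives T = 0.2353.

N = 10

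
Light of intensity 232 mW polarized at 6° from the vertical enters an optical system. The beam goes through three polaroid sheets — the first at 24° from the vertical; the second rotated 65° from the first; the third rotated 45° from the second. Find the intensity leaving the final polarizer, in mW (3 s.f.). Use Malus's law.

By Malus's law, I₁ = 232 mW · cos²(18°) = 209.8 mW.
I₂ = I₁ · cos²(65°) = 209.8 · 0.1786 = 37.48 mW.
I₃ = I₂ · cos²(45°) = 37.48 · 0.5 = 18.74 mW.

I ≈ 18.7 mW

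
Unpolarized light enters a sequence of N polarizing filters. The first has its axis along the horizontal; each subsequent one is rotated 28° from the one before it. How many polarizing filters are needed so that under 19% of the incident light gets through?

First polarizer halves the unpolarized light: factor 1/2.
Each further stage multiplies by cos²(28°) = 0.7796.
After N polarizers: T = 0.5·0.7796^(N−1). Require T < 0.19 ⇒ N−1 > ln(0.19/0.5)/ln(0.7796) = 3.89, so N−1 ≥ 4 and N = 5.
Check: N=5 gives T = 0.1847 < 0.19; N=4 gives T = 0.2369.

N = 5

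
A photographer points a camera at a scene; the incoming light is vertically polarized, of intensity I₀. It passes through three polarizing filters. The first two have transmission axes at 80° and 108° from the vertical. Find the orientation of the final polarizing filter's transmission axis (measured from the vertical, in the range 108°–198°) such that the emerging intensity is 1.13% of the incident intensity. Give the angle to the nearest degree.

I₁ = I₀ cos²(80° − 0°) = I₀ cos²(80°) = 0.03015 I₀.
I₂ = I₁ cos²(108° − 80°) = 0.03015 I₀ · cos²(28°) = 0.02351 I₀.
Need I₃/I₀ = 0.0113, so cos²(θ − 108°) = 0.0113 / 0.02351 = 0.4807.
θ − 108° = arccos(√0.4807) = 46.1°, giving θ ≈ 108 + 46.1 = 154.1°.

θ ≈ 154°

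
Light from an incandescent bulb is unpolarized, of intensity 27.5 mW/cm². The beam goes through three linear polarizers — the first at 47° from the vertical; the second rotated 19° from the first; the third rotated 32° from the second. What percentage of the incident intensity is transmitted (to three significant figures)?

≈ 32.1%

Unpolarized light through the first polarizer → I₁ = 27.5 mW/cm²/2 = 13.75 mW/cm², polarized at 47°.
I₂ = I₁ · cos²(19°) = 13.75 · 0.894 = 12.29 mW/cm².
I₃ = I₂ · cos²(32°) = 12.29 · 0.7192 = 8.841 mW/cm².
That is 32.15% of the incident intensity.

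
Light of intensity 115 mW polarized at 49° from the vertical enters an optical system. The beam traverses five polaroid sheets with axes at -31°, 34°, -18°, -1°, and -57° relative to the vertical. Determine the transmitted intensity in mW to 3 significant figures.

I₁ = 115 mW · cos²(80°) = 3.468 mW.
I₂ = I₁ · cos²(65°) = 3.468 · 0.1786 = 0.6193 mW.
I₃ = I₂ · cos²(52°) = 0.6193 · 0.379 = 0.2348 mW.
I₄ = I₃ · cos²(17°) = 0.2348 · 0.9145 = 0.2147 mW.
I₅ = I₄ · cos²(56°) = 0.2147 · 0.3127 = 0.06713 mW.

I ≈ 0.0671 mW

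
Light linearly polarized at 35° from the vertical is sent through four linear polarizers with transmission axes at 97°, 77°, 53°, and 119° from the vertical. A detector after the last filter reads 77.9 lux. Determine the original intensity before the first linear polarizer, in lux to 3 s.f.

I₁ = I₀ cos²(97° − 35°) = I₀ cos²(62°) = 0.2204 I₀.
I₂ = I₁ cos²(77° − 97°) = 0.2204 I₀ · cos²(20°) = 0.1946 I₀.
I₃ = I₂ cos²(53° − 77°) = 0.1946 I₀ · cos²(24°) = 0.1624 I₀.
I₄ = I₃ cos²(119° − 53°) = 0.1624 I₀ · cos²(66°) = 0.02687 I₀.
So 77.9 lux = 0.02687 I₀, giving I₀ = 77.9/0.02687 = 2899 lux.

I₀ ≈ 2900 lux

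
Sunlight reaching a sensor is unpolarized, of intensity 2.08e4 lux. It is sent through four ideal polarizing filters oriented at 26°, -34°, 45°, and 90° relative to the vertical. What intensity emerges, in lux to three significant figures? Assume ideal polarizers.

I ≈ 47.3 lux

Unpolarized light through the first polarizer → I₁ = 2.08e4 lux/2 = 1.04e+04 lux, polarized at 26°.
I₂ = I₁ · cos²(60°) = 1.04e+04 · 0.25 = 2600 lux.
I₃ = I₂ · cos²(79°) = 2600 · 0.03641 = 94.66 lux.
I₄ = I₃ · cos²(45°) = 94.66 · 0.5 = 47.33 lux.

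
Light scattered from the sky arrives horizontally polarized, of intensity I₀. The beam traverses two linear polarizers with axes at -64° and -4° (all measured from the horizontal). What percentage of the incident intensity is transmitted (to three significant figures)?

≈ 4.80%

I₁ = I₀ cos²(-64° − 0°) = I₀ cos²(64°) = 0.1922 I₀.
I₂ = I₁ cos²(-4° + 64°) = 0.1922 I₀ · cos²(60°) = 0.04804 I₀.
That is 4.804% of the incident intensity.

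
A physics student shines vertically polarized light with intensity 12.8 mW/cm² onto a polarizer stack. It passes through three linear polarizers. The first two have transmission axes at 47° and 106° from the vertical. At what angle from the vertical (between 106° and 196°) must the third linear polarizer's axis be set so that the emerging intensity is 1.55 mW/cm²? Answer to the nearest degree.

I₁ = I₀ cos²(47° − 0°) = I₀ cos²(47°) = 0.4651 I₀.
I₂ = I₁ cos²(106° − 47°) = 0.4651 I₀ · cos²(59°) = 0.1234 I₀.
Target fraction: 1.55 / 12.8 mW/cm² = 0.1211 of I₀.
Need I₃/I₀ = 0.1211, so cos²(θ − 106°) = 0.1211 / 0.1234 = 0.9815.
θ − 106° = arccos(√0.9815) = 7.8°, giving θ ≈ 106 + 7.8 = 113.8°.

θ ≈ 114°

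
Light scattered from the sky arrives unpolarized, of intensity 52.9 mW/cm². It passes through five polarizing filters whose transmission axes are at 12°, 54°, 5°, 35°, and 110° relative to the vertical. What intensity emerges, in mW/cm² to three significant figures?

Unpolarized light through the first polarizer → I₁ = 52.9 mW/cm²/2 = 26.45 mW/cm², polarized at 12°.
I₂ = I₁ · cos²(42°) = 26.45 · 0.5523 = 14.61 mW/cm².
I₃ = I₂ · cos²(49°) = 14.61 · 0.4304 = 6.287 mW/cm².
I₄ = I₃ · cos²(30°) = 6.287 · 0.75 = 4.715 mW/cm².
I₅ = I₄ · cos²(75°) = 4.715 · 0.06699 = 0.3159 mW/cm².

I ≈ 0.316 mW/cm²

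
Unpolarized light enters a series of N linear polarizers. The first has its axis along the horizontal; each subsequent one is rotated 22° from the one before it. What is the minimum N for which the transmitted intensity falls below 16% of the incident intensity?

N = 9

First polarizer halves the unpolarized light: factor 1/2.
Each further stage multiplies by cos²(22°) = 0.8597.
After N polarizers: T = 0.5·0.8597^(N−1). Require T < 0.16 ⇒ N−1 > ln(0.16/0.5)/ln(0.8597) = 7.54, so N−1 ≥ 8 and N = 9.
Check: N=9 gives T = 0.1492 < 0.16; N=8 gives T = 0.1735.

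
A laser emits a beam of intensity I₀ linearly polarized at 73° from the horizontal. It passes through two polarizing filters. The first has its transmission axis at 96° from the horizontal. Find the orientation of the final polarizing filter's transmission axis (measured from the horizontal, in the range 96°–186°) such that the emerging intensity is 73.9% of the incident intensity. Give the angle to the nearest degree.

By Malus's law, I₁ = I₀ cos²(96° − 73°) = I₀ cos²(23°) = 0.8473 I₀.
Need I₂/I₀ = 0.739, so cos²(θ − 96°) = 0.739 / 0.8473 = 0.8722.
θ − 96° = arccos(√0.8722) = 21.0°, giving θ ≈ 96 + 21.0 = 117.0°.

θ ≈ 117°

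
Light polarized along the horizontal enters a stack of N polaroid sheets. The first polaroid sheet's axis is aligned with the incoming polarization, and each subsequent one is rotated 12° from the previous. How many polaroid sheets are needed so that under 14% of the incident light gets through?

N = 46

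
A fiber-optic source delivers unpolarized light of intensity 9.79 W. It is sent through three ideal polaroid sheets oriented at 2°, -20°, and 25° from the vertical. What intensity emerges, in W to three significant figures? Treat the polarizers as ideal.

Unpolarized light through the first polarizer → I₁ = 9.79 W/2 = 4.895 W, polarized at 2°.
I₂ = I₁ · cos²(22°) = 4.895 · 0.8597 = 4.208 W.
I₃ = I₂ · cos²(45°) = 4.208 · 0.5 = 2.104 W.

I ≈ 2.10 W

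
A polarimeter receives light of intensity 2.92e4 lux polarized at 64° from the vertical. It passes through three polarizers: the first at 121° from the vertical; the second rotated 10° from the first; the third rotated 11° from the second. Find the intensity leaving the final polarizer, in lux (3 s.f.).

I ≈ 8090 lux

I₁ = 2.92e4 lux · cos²(57°) = 8662 lux.
I₂ = I₁ · cos²(10°) = 8662 · 0.9698 = 8400 lux.
I₃ = I₂ · cos²(11°) = 8400 · 0.9636 = 8095 lux.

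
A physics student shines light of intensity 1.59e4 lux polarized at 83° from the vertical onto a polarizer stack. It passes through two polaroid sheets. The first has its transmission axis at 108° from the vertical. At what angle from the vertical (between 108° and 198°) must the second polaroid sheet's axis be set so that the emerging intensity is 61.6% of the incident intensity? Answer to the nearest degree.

θ ≈ 138°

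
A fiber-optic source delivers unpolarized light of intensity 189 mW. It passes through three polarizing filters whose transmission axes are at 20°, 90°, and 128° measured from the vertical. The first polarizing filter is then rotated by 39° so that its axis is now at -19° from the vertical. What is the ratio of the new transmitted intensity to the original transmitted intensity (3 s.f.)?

I_new/I_old ≈ 0.906

Before rotation:
Unpolarized light through the first polarizer → I₁ = ½ I₀, now polarized at 20°.
I₂ = I₁ cos²(90° − 20°) = 0.5 I₀ · cos²(70°) = 0.05849 I₀.
I₃ = I₂ cos²(128° − 90°) = 0.05849 I₀ · cos²(38°) = 0.03632 I₀.
After rotation:
Unpolarized light through the first polarizer → I₁ = ½ I₀, now polarized at -19°.
Angle between axes 1 and 2: 71°. I₂ = 0.5 I₀ · cos²(71°) = 0.053 I₀.
I₃ = I₂ cos²(128° − 90°) = 0.053 I₀ · cos²(38°) = 0.03291 I₀.
Ratio = 0.03291 / 0.03632 = 0.9061.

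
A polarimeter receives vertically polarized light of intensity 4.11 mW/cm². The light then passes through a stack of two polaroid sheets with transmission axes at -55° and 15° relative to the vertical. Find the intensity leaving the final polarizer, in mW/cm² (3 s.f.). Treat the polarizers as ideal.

I ≈ 0.158 mW/cm²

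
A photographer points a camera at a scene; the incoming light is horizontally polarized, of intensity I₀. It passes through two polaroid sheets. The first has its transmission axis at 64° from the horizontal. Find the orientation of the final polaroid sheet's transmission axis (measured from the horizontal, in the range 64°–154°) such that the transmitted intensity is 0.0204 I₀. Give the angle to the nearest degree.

θ ≈ 135°

By Malus's law, I₁ = I₀ cos²(64° − 0°) = I₀ cos²(64°) = 0.1922 I₀.
Need I₂/I₀ = 0.0204, so cos²(θ − 64°) = 0.0204 / 0.1922 = 0.1062.
θ − 64° = arccos(√0.1062) = 71.0°, giving θ ≈ 64 + 71.0 = 135.0°.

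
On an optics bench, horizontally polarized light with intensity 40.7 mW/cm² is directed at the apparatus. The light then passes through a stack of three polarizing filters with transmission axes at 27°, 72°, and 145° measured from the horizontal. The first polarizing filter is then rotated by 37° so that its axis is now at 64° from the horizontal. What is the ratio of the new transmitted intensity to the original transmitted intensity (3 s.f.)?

Before rotation:
By Malus's law, I₁ = I₀ cos²(27° − 0°) = I₀ cos²(27°) = 0.7939 I₀.
I₂ = I₁ cos²(72° − 27°) = 0.7939 I₀ · cos²(45°) = 0.3969 I₀.
I₃ = I₂ cos²(145° − 72°) = 0.3969 I₀ · cos²(73°) = 0.03393 I₀.
After rotation:
I₁ = I₀ cos²(64° − 0°) = I₀ cos²(64°) = 0.1922 I₀.
I₂ = I₁ cos²(72° − 64°) = 0.1922 I₀ · cos²(8°) = 0.1884 I₀.
I₃ = I₂ cos²(145° − 72°) = 0.1884 I₀ · cos²(73°) = 0.01611 I₀.
Ratio = 0.01611 / 0.03393 = 0.4747.

I_new/I_old ≈ 0.475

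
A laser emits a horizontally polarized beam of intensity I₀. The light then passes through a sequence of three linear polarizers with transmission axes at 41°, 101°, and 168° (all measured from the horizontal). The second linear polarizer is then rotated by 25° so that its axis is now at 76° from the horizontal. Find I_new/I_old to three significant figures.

I_new/I_old ≈ 0.0214

Before rotation:
By Malus's law, I₁ = I₀ cos²(41° − 0°) = I₀ cos²(41°) = 0.5696 I₀.
I₂ = I₁ cos²(101° − 41°) = 0.5696 I₀ · cos²(60°) = 0.1424 I₀.
I₃ = I₂ cos²(168° − 101°) = 0.1424 I₀ · cos²(67°) = 0.02174 I₀.
After rotation:
I₁ = I₀ cos²(41° − 0°) = I₀ cos²(41°) = 0.5696 I₀.
I₂ = I₁ cos²(76° − 41°) = 0.5696 I₀ · cos²(35°) = 0.3822 I₀.
Angle between axes 2 and 3: 88°. I₃ = 0.3822 I₀ · cos²(88°) = 0.0004655 I₀.
Ratio = 0.0004655 / 0.02174 = 0.02141.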